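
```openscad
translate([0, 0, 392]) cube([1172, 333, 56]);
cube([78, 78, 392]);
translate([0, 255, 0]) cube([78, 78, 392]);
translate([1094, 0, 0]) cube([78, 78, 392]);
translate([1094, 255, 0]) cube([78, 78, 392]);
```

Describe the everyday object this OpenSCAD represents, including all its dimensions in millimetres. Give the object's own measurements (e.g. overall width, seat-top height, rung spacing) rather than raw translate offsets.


A bench: a 1172×333 mm seat slab, 56 mm thick, top at z = 448 mm, on four 78×78 mm square legs flush with the seat corners and standing on z = 0.


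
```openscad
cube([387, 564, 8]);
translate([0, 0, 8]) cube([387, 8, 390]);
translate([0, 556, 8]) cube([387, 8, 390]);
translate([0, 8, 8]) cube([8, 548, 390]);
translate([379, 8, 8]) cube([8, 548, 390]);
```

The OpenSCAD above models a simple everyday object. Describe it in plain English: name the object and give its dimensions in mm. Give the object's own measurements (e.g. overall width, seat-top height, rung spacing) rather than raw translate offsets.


An open-topped rectangular box: outside dimensions 387×564×398 mm, with a uniform wall and base thickness of 8 mm. The base is a full 387×564 slab on the floor; four walls sit on top of the base. The front and back walls (the −y and +y sides) span the full width; the two side walls fit between them.


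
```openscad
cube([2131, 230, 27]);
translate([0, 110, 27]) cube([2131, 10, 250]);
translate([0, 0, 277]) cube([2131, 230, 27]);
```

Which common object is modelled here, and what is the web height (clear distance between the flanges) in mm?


An I-beam. The web height is 250 mm.

Two wide flanges with a thin centred web — an I-beam. Overall 304 mm minus two 27 mm flanges gives a web of 304 − 2·27 = 250 mm.


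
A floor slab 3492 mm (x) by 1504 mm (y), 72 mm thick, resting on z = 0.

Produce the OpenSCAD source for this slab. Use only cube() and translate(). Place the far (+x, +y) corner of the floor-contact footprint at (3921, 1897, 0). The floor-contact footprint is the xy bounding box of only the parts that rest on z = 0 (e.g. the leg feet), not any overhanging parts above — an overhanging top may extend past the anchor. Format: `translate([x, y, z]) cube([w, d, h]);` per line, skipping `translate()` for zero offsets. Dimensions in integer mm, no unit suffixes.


translate([429, 393, 0]) cube([3492, 1504, 72]);


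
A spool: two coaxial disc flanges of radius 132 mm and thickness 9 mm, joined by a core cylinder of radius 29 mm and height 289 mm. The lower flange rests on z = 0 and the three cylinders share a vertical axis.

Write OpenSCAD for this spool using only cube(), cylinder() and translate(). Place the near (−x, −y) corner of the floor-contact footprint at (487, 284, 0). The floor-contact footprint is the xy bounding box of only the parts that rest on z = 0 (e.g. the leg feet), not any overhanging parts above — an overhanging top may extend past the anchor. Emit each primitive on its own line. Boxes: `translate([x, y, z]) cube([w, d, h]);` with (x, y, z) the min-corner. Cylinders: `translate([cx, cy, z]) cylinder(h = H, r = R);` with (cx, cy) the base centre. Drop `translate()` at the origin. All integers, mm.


translate([619, 416, 0]) cylinder(h = 9, r = 132);
translate([619, 416, 9]) cylinder(h = 289, r = 29);
translate([619, 416, 298]) cylinder(h = 9, r = 132);


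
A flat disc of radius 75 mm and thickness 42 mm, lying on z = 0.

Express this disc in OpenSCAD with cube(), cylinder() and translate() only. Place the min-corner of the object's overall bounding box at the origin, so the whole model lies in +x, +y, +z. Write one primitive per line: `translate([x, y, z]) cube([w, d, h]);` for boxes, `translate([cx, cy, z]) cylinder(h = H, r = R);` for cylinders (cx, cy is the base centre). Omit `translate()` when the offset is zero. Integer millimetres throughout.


translate([75, 75, 0]) cylinder(h = 42, r = 75);


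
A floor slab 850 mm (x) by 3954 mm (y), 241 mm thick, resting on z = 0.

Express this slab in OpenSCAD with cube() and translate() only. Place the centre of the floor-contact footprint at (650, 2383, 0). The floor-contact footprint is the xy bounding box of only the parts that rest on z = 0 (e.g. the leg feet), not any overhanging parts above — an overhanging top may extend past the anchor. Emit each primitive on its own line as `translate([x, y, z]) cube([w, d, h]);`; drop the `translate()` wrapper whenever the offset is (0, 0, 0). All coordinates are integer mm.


translate([225, 406, 0]) cube([850, 3954, 241]);


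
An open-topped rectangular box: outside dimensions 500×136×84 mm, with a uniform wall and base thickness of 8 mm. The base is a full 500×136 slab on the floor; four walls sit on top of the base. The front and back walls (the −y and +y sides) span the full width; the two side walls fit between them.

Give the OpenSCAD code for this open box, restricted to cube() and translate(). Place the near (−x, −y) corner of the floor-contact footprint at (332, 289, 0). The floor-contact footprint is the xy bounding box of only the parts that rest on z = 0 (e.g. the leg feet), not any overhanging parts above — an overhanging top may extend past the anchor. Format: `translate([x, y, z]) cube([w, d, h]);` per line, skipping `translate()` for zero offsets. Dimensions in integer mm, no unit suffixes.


translate([332, 289, 0]) cube([500, 136, 8]);
translate([332, 289, 8]) cube([500, 8, 76]);
translate([332, 417, 8]) cube([500, 8, 76]);
translate([332, 297, 8]) cube([8, 120, 76]);
translate([824, 297, 8]) cube([8, 120, 76]);


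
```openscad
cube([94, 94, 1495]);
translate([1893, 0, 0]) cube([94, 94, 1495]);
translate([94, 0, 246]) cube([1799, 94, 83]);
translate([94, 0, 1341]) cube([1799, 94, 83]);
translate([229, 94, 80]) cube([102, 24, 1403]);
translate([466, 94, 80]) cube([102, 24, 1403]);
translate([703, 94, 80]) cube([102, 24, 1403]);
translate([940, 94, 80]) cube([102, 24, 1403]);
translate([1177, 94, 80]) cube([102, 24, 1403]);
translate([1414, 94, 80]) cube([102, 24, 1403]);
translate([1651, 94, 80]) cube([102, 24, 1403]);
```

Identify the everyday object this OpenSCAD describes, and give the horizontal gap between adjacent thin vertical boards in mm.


A fence section. The picket gap is 135 mm.

Two posts, two rails, 7 pickets — a fence section. Span 1799 mm holds 7 pickets of 102 mm with 8 equal gaps: ⌊(1799 − 7·102) / 8⌋ = 135 mm.


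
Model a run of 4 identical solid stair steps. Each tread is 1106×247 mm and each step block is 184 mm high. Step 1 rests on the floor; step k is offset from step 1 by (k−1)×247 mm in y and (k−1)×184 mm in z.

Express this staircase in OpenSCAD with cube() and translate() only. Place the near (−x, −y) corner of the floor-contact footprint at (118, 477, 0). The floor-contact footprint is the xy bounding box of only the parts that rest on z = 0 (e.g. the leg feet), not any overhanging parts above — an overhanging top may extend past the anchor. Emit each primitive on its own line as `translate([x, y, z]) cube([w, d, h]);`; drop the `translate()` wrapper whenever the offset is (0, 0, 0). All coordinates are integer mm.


translate([118, 477, 0]) cube([1106, 247, 184]);
translate([118, 724, 184]) cube([1106, 247, 184]);
translate([118, 971, 368]) cube([1106, 247, 184]);
translate([118, 1218, 552]) cube([1106, 247, 184]);


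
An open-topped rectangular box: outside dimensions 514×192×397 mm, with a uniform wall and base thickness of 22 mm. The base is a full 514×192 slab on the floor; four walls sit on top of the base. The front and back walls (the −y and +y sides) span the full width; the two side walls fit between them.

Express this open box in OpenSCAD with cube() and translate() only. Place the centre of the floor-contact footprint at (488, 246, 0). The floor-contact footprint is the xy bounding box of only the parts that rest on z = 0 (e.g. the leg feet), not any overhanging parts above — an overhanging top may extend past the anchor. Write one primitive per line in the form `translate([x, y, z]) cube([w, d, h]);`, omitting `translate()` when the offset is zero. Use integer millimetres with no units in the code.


translate([231, 150, 0]) cube([514, 192, 22]);
translate([231, 150, 22]) cube([514, 22, 375]);
translate([231, 320, 22]) cube([514, 22, 375]);
translate([231, 172, 22]) cube([22, 148, 375]);
translate([723, 172, 22]) cube([22, 148, 375]);


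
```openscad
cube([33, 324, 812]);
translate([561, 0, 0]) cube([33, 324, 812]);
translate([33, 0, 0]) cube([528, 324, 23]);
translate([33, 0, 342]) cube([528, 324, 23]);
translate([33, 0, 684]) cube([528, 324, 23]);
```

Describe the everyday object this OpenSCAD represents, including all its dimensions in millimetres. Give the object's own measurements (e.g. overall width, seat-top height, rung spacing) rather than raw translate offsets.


An open bookshelf. Two side panels, each 33 mm thick, 324 mm deep and 812 mm tall, stand 594 mm apart (outside-to-outside). Between them sit 3 shelves, each 23 mm thick and 324 mm deep, spanning the full gap between the sides. The bottom shelf rests on the floor (its underside at z = 0) and the clear gap between one shelf's top and the next shelf's underside is 319 mm.


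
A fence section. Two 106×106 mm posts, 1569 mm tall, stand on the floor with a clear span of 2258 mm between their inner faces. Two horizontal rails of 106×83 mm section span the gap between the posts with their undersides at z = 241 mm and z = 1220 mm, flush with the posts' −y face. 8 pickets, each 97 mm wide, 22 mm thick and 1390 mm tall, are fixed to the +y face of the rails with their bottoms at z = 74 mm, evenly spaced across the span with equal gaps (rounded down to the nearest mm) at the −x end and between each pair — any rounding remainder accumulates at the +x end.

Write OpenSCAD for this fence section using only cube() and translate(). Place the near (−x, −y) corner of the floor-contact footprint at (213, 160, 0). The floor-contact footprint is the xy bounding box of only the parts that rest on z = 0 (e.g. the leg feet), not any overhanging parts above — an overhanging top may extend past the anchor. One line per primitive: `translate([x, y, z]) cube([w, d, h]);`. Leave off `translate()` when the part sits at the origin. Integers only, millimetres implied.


translate([213, 160, 0]) cube([106, 106, 1569]);
translate([2577, 160, 0]) cube([106, 106, 1569]);
translate([319, 160, 241]) cube([2258, 106, 83]);
translate([319, 160, 1220]) cube([2258, 106, 83]);
translate([483, 266, 74]) cube([97, 22, 1390]);
translate([744, 266, 74]) cube([97, 22, 1390]);
translate([1005, 266, 74]) cube([97, 22, 1390]);
translate([1266, 266, 74]) cube([97, 22, 1390]);
translate([1527, 266, 74]) cube([97, 22, 1390]);
translate([1788, 266, 74]) cube([97, 22, 1390]);
translate([2049, 266, 74]) cube([97, 22, 1390]);
translate([2310, 266, 74]) cube([97, 22, 1390]);


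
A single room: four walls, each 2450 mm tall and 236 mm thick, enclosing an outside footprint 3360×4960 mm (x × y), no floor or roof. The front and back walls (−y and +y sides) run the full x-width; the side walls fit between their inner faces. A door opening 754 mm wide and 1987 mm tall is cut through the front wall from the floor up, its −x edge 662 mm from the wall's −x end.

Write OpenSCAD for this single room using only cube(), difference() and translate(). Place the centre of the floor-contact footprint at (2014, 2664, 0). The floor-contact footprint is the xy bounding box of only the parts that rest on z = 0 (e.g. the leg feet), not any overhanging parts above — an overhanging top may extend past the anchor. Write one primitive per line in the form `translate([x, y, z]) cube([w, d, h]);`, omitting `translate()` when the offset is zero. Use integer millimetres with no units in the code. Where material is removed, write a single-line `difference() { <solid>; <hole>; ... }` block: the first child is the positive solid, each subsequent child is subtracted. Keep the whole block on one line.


difference() { translate([334, 184, 0]) cube([3360, 236, 2450]); translate([996, 184, 0]) cube([754, 236, 1987]); }
translate([334, 4908, 0]) cube([3360, 236, 2450]);
translate([334, 420, 0]) cube([236, 4488, 2450]);
translate([3458, 420, 0]) cube([236, 4488, 2450]);


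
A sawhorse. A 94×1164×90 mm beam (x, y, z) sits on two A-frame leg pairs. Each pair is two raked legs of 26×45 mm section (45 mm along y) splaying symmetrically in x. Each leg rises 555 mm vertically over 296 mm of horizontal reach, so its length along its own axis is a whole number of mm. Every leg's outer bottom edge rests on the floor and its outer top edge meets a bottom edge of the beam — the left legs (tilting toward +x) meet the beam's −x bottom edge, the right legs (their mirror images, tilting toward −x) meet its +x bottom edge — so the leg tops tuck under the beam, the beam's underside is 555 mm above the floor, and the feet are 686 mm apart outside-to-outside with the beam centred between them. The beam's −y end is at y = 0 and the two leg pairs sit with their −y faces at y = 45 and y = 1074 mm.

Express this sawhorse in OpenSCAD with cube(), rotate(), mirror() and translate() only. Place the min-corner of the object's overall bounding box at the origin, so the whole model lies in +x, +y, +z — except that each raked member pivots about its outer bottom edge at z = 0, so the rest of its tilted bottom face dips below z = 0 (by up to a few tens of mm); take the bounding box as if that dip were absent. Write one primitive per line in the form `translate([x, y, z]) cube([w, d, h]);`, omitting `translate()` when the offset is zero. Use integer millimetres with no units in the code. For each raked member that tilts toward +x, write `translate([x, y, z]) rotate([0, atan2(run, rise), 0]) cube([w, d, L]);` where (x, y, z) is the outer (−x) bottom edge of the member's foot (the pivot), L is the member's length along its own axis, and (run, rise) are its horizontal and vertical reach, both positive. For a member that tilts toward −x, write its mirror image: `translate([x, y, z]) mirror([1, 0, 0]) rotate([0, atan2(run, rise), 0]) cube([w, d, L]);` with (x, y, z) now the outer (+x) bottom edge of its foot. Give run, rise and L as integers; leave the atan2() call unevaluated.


translate([296, 0, 555]) cube([94, 1164, 90]);
translate([0, 45, 0]) rotate([0, atan2(296, 555), 0]) cube([26, 45, 629]);
translate([686, 45, 0]) mirror([1, 0, 0]) rotate([0, atan2(296, 555), 0]) cube([26, 45, 629]);
translate([0, 1074, 0]) rotate([0, atan2(296, 555), 0]) cube([26, 45, 629]);
translate([686, 1074, 0]) mirror([1, 0, 0]) rotate([0, atan2(296, 555), 0]) cube([26, 45, 629]);


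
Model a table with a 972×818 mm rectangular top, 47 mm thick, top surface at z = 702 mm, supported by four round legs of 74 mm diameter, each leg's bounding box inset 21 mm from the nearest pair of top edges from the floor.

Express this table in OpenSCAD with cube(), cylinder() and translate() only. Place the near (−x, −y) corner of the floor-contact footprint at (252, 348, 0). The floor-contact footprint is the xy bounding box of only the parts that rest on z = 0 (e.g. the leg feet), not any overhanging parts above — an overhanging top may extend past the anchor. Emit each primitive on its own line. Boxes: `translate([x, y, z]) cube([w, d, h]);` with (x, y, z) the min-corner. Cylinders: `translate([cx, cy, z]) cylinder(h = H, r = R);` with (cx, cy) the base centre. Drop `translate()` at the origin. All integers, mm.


// leg_h = 702 - 47 = 655
translate([231, 327, 655]) cube([972, 818, 47]);
translate([289, 385, 0]) cylinder(h = 655, r = 37);
translate([1145, 385, 0]) cylinder(h = 655, r = 37);
translate([289, 1087, 0]) cylinder(h = 655, r = 37);
translate([1145, 1087, 0]) cylinder(h = 655, r = 37);


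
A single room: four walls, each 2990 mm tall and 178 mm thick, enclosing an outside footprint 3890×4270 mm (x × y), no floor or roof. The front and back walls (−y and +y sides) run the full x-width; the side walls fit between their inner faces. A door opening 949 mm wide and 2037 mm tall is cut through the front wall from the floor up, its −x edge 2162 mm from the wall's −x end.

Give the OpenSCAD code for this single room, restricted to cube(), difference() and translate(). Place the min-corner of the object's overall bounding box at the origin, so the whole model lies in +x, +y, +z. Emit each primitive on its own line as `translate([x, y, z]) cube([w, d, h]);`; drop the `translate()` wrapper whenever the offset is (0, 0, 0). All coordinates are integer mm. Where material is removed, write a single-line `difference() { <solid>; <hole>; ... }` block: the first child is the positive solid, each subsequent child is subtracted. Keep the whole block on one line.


difference() { cube([3890, 178, 2990]); translate([2162, 0, 0]) cube([949, 178, 2037]); }
translate([0, 4092, 0]) cube([3890, 178, 2990]);
translate([0, 178, 0]) cube([178, 3914, 2990]);
translate([3712, 178, 0]) cube([178, 3914, 2990]);


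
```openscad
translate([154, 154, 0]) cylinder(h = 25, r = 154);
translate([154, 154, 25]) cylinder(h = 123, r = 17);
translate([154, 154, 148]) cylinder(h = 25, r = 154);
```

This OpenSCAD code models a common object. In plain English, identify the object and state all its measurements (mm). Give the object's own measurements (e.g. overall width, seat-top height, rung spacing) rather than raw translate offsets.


A spool: two coaxial disc flanges of radius 154 mm and thickness 25 mm, joined by a core cylinder of radius 17 mm and height 123 mm. The lower flange rests on z = 0 and the three cylinders share a vertical axis.


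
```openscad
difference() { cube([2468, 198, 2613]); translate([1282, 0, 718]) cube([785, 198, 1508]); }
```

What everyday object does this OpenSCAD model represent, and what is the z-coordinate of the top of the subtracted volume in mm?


A wall with a window opening. The window head height is 2226 mm.

A wall with a rectangular opening subtracted — a window. Sill at z = 718, opening 1508 mm tall, so the head is at 718 + 1508 = 2226 mm.


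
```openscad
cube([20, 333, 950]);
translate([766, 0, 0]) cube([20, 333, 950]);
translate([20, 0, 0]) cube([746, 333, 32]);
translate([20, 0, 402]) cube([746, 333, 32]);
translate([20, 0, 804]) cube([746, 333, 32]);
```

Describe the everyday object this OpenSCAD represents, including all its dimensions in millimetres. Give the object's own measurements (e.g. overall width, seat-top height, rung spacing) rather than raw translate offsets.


An open bookshelf. Two side panels, each 20 mm thick, 333 mm deep and 950 mm tall, stand 786 mm apart (outside-to-outside). Between them sit 3 shelves, each 32 mm thick and 333 mm deep, spanning the full gap between the sides. The bottom shelf rests on the floor (its underside at z = 0) and the clear gap between one shelf's top and the next shelf's underside is 370 mm.


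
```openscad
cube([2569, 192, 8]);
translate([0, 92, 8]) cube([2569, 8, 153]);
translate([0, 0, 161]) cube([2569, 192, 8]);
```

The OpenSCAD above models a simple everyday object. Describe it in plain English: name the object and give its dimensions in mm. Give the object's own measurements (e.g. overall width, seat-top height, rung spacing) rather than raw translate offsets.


An I-beam lying along x, 2569 mm long. Overall section height 169 mm. Two flanges 192 mm wide (y) and 8 mm thick, one on the floor and one at the top; a web 8 mm thick runs between them, centred on the flange width.


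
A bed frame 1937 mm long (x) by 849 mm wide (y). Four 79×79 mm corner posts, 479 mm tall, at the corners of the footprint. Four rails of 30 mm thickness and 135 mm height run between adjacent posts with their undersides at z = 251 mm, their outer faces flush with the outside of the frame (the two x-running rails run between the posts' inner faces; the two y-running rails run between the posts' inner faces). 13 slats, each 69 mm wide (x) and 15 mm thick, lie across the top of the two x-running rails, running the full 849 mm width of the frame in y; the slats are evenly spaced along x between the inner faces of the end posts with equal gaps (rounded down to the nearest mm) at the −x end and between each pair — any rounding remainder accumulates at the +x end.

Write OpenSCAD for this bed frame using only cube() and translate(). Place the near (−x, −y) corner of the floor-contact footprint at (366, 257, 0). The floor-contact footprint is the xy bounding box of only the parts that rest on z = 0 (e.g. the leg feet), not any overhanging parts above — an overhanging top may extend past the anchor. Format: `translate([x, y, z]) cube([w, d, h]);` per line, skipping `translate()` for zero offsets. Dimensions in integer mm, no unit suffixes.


// slat z = rail_z + rail_h = 251 + 135 = 386
// slat gap = ⌊(1779 − 13·69) / 14⌋ = 63
translate([366, 257, 0]) cube([79, 79, 479]);
translate([366, 1027, 0]) cube([79, 79, 479]);
translate([2224, 257, 0]) cube([79, 79, 479]);
translate([2224, 1027, 0]) cube([79, 79, 479]);
translate([445, 257, 251]) cube([1779, 30, 135]);
translate([445, 1076, 251]) cube([1779, 30, 135]);
translate([366, 336, 251]) cube([30, 691, 135]);
translate([2273, 336, 251]) cube([30, 691, 135]);
translate([508, 257, 386]) cube([69, 849, 15]);
translate([640, 257, 386]) cube([69, 849, 15]);
translate([772, 257, 386]) cube([69, 849, 15]);
translate([904, 257, 386]) cube([69, 849, 15]);
translate([1036, 257, 386]) cube([69, 849, 15]);
translate([1168, 257, 386]) cube([69, 849, 15]);
translate([1300, 257, 386]) cube([69, 849, 15]);
translate([1432, 257, 386]) cube([69, 849, 15]);
translate([1564, 257, 386]) cube([69, 849, 15]);
translate([1696, 257, 386]) cube([69, 849, 15]);
translate([1828, 257, 386]) cube([69, 849, 15]);
translate([1960, 257, 386]) cube([69, 849, 15]);
translate([2092, 257, 386]) cube([69, 849, 15]);


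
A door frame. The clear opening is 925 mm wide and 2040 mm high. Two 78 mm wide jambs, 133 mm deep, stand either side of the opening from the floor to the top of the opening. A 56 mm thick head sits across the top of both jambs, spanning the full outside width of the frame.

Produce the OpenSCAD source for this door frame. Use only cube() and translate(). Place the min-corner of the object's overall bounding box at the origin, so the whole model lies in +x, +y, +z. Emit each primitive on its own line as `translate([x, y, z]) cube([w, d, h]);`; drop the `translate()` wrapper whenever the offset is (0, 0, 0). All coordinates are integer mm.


cube([78, 133, 2040]);
translate([1003, 0, 0]) cube([78, 133, 2040]);
translate([0, 0, 2040]) cube([1081, 133, 56]);


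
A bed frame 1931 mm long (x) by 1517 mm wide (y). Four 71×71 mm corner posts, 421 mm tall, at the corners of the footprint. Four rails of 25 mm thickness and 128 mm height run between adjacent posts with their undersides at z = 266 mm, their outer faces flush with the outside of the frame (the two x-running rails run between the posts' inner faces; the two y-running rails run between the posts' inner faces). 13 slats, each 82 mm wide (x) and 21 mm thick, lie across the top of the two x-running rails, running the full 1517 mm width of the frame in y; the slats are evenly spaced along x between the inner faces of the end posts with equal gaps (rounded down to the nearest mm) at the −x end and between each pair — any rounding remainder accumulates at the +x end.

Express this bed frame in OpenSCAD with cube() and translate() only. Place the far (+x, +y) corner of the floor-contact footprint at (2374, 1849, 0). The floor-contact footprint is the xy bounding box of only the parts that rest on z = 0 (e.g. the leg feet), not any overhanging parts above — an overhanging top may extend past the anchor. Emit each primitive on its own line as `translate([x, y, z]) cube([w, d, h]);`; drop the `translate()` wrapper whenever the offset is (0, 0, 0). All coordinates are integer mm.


translate([443, 332, 0]) cube([71, 71, 421]);
translate([443, 1778, 0]) cube([71, 71, 421]);
translate([2303, 332, 0]) cube([71, 71, 421]);
translate([2303, 1778, 0]) cube([71, 71, 421]);
translate([514, 332, 266]) cube([1789, 25, 128]);
translate([514, 1824, 266]) cube([1789, 25, 128]);
translate([443, 403, 266]) cube([25, 1375, 128]);
translate([2349, 403, 266]) cube([25, 1375, 128]);
translate([565, 332, 394]) cube([82, 1517, 21]);
translate([698, 332, 394]) cube([82, 1517, 21]);
translate([831, 332, 394]) cube([82, 1517, 21]);
translate([964, 332, 394]) cube([82, 1517, 21]);
translate([1097, 332, 394]) cube([82, 1517, 21]);
translate([1230, 332, 394]) cube([82, 1517, 21]);
translate([1363, 332, 394]) cube([82, 1517, 21]);
translate([1496, 332, 394]) cube([82, 1517, 21]);
translate([1629, 332, 394]) cube([82, 1517, 21]);
translate([1762, 332, 394]) cube([82, 1517, 21]);
translate([1895, 332, 394]) cube([82, 1517, 21]);
translate([2028, 332, 394]) cube([82, 1517, 21]);
translate([2161, 332, 394]) cube([82, 1517, 21]);


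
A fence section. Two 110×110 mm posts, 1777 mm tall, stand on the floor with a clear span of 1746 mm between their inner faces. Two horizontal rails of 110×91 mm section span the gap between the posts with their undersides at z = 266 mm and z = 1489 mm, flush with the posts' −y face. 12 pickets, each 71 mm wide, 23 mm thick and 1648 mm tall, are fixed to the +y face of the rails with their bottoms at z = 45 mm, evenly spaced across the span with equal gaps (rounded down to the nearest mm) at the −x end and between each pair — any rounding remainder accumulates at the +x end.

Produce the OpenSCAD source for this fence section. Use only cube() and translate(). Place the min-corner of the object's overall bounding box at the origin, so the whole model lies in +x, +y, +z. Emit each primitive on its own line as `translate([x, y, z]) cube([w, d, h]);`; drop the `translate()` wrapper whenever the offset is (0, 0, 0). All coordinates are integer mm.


cube([110, 110, 1777]);
translate([1856, 0, 0]) cube([110, 110, 1777]);
translate([110, 0, 266]) cube([1746, 110, 91]);
translate([110, 0, 1489]) cube([1746, 110, 91]);
translate([178, 110, 45]) cube([71, 23, 1648]);
translate([317, 110, 45]) cube([71, 23, 1648]);
translate([456, 110, 45]) cube([71, 23, 1648]);
translate([595, 110, 45]) cube([71, 23, 1648]);
translate([734, 110, 45]) cube([71, 23, 1648]);
translate([873, 110, 45]) cube([71, 23, 1648]);
translate([1012, 110, 45]) cube([71, 23, 1648]);
translate([1151, 110, 45]) cube([71, 23, 1648]);
translate([1290, 110, 45]) cube([71, 23, 1648]);
translate([1429, 110, 45]) cube([71, 23, 1648]);
translate([1568, 110, 45]) cube([71, 23, 1648]);
translate([1707, 110, 45]) cube([71, 23, 1648]);


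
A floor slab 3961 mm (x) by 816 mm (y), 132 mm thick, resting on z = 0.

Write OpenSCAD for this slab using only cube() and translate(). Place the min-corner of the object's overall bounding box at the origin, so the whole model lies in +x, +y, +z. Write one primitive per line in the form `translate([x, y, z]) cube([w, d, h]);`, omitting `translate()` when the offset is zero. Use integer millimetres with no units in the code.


cube([3961, 816, 132]);


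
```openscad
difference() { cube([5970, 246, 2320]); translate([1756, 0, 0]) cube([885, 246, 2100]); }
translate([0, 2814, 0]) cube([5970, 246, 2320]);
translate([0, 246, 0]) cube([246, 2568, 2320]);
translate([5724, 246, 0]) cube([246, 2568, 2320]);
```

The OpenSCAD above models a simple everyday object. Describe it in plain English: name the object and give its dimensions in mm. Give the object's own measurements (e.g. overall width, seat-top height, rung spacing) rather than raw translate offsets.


A single room: four walls, each 2320 mm tall and 246 mm thick, enclosing an outside footprint 5970×3060 mm (x × y), no floor or roof. The front and back walls (−y and +y sides) run the full x-width; the side walls fit between their inner faces. A door opening 885 mm wide and 2100 mm tall is cut through the front wall from the floor up, its −x edge 1756 mm from the wall's −x end.


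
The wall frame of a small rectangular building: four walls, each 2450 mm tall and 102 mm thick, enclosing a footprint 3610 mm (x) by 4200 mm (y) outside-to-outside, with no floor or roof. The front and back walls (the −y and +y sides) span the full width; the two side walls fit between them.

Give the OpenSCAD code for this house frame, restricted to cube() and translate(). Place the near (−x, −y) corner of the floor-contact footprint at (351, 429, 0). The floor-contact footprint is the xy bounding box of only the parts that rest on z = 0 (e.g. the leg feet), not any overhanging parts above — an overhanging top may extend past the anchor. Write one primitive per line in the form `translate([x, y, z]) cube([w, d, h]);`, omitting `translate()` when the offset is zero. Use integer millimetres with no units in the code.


translate([351, 429, 0]) cube([3610, 102, 2450]);
translate([351, 4527, 0]) cube([3610, 102, 2450]);
translate([351, 531, 0]) cube([102, 3996, 2450]);
translate([3859, 531, 0]) cube([102, 3996, 2450]);


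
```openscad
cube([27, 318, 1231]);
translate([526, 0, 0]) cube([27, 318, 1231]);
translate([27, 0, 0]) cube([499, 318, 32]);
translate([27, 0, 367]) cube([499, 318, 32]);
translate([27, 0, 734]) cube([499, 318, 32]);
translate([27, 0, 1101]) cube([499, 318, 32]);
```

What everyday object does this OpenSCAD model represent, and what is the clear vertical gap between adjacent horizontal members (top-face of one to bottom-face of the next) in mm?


A bookshelf. The clear shelf gap is 335 mm.

Two tall side panels with 4 horizontal boards between them — a bookshelf. The first two shelf undersides are at z = 0 and z = 367; with shelf thickness 32, the clear gap is 367 − 0 − 32 = 335 mm.


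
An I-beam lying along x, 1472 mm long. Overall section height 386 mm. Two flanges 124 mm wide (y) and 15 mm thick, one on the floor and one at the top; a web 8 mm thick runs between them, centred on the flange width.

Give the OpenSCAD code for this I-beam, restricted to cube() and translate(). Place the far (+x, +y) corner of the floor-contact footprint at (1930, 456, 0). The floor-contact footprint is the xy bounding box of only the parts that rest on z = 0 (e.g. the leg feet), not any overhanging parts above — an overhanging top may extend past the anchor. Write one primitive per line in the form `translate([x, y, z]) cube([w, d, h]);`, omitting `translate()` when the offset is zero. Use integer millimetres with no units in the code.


translate([458, 332, 0]) cube([1472, 124, 15]);
translate([458, 390, 15]) cube([1472, 8, 356]);
translate([458, 332, 371]) cube([1472, 124, 15]);


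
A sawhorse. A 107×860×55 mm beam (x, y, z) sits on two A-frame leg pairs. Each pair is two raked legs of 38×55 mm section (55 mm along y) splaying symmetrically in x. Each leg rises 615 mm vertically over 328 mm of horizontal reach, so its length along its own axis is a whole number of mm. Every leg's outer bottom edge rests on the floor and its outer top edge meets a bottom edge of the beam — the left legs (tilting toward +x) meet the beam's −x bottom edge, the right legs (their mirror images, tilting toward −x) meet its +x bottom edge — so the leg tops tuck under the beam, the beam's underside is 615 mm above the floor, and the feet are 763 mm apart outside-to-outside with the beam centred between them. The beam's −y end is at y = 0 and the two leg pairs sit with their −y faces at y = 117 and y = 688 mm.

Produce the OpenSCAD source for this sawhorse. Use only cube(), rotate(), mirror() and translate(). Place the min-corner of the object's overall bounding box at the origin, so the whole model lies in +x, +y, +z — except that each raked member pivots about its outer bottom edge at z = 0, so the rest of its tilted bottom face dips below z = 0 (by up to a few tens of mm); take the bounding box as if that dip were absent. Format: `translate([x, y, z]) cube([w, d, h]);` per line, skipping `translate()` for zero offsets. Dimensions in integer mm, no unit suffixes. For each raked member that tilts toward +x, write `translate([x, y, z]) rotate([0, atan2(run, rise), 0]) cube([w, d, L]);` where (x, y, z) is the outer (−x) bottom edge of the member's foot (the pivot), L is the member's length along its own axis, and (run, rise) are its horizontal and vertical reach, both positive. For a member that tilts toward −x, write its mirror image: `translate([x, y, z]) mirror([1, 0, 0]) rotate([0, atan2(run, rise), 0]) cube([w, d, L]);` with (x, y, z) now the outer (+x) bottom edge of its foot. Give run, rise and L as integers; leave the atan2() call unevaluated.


translate([328, 0, 615]) cube([107, 860, 55]);
translate([0, 117, 0]) rotate([0, atan2(328, 615), 0]) cube([38, 55, 697]);
translate([763, 117, 0]) mirror([1, 0, 0]) rotate([0, atan2(328, 615), 0]) cube([38, 55, 697]);
translate([0, 688, 0]) rotate([0, atan2(328, 615), 0]) cube([38, 55, 697]);
translate([763, 688, 0]) mirror([1, 0, 0]) rotate([0, atan2(328, 615), 0]) cube([38, 55, 697]);


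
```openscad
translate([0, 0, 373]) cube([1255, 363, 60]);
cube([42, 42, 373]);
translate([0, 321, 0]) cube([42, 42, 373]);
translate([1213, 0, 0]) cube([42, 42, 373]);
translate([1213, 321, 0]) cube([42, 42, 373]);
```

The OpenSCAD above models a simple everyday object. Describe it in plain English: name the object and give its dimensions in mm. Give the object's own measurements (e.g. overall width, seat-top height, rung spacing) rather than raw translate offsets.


A long wooden bench with a 1255 mm (x) × 363 mm (y) seat, 60 mm thick, its top surface 433 mm above the floor. Four 42 mm square legs at the seat corners, flush with the edges, run from z = 0 to the seat underside.


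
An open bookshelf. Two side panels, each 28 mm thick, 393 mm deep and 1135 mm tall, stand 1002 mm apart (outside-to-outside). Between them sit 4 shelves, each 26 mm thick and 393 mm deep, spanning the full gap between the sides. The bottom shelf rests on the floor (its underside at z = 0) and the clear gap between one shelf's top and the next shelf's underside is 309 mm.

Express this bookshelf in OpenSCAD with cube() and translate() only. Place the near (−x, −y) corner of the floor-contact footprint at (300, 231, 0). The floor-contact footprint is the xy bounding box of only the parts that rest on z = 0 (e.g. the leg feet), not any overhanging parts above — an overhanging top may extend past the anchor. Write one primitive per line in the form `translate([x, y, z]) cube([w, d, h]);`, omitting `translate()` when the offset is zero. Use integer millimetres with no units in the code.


translate([300, 231, 0]) cube([28, 393, 1135]);
translate([1274, 231, 0]) cube([28, 393, 1135]);
translate([328, 231, 0]) cube([946, 393, 26]);
translate([328, 231, 335]) cube([946, 393, 26]);
translate([328, 231, 670]) cube([946, 393, 26]);
translate([328, 231, 1005]) cube([946, 393, 26]);


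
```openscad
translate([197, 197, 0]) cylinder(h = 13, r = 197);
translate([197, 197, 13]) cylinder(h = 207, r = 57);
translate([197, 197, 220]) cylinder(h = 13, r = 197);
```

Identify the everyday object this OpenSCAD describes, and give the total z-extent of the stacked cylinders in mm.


A spool. The overall height is 233 mm.

Three coaxial cylinders, large–small–large — a spool. Two 13 mm flanges and a 207 mm core give 13 + 207 + 13 = 233 mm.


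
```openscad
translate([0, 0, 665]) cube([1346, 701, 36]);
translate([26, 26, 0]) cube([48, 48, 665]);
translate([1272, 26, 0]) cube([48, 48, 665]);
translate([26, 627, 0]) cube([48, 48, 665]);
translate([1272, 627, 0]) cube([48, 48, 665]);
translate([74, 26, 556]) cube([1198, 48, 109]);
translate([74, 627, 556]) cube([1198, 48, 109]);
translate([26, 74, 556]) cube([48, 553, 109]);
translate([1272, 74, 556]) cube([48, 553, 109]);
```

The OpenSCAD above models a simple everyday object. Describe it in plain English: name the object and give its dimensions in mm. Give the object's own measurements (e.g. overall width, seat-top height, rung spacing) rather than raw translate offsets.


A rectangular dining table. The top is 1346×701×36 mm with its upper surface at z = 701 mm. It stands on four 48×48 mm square legs, each inset 26 mm from the nearest pair of top edges, running from the floor to the underside of the top. Four apron rails, 48 mm thick and 109 mm tall, run between adjacent legs with their top edges flush with the underside of the top and their outer faces flush with the legs' outer faces.


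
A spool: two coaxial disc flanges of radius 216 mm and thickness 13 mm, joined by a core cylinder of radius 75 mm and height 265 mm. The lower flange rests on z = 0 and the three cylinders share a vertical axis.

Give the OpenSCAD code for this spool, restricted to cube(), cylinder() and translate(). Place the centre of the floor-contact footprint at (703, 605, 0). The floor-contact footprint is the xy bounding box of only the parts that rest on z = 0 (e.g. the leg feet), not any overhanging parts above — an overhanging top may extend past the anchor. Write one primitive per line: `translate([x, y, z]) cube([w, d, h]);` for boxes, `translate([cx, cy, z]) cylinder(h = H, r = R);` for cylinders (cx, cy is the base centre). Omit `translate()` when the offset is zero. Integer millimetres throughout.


translate([703, 605, 0]) cylinder(h = 13, r = 216);
translate([703, 605, 13]) cylinder(h = 265, r = 75);
translate([703, 605, 278]) cylinder(h = 13, r = 216);


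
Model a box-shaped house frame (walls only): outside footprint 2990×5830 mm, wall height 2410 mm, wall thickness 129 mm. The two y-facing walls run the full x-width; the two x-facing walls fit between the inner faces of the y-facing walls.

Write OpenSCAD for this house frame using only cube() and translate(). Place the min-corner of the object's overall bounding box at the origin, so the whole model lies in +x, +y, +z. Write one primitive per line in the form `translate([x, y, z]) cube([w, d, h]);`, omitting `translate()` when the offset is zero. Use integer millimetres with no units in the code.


cube([2990, 129, 2410]);
translate([0, 5701, 0]) cube([2990, 129, 2410]);
translate([0, 129, 0]) cube([129, 5572, 2410]);
translate([2861, 129, 0]) cube([129, 5572, 2410]);


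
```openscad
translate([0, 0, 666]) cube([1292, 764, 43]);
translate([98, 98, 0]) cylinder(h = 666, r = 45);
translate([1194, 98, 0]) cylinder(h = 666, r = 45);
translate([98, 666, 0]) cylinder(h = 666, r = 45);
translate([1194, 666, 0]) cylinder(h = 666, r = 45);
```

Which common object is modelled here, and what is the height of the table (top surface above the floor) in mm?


A table. The table height is 709 mm.

A 1292×764×43 slab sits at z = 666 on four Ø90 mm round legs — a table. The top surface is at 666 + 43 = 709 mm.


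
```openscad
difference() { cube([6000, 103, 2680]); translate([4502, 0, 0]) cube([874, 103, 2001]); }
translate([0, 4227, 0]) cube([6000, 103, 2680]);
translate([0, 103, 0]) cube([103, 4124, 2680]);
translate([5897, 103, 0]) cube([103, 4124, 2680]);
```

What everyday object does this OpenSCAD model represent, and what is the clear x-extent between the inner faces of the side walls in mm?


A single room. The interior width is 5794 mm.

Four walls enclosing a rectangle with a door in the front wall — a room. Outside width 6000 minus two 103 mm walls gives 5794 mm.


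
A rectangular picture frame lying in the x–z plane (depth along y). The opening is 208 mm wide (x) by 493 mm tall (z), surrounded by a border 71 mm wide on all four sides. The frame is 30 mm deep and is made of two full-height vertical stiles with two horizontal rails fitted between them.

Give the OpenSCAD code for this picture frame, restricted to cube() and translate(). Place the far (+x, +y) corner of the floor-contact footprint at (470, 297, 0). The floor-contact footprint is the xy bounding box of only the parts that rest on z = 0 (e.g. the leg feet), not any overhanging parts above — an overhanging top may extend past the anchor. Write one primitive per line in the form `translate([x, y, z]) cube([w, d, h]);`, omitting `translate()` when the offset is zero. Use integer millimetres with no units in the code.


translate([120, 267, 0]) cube([71, 30, 635]);
translate([399, 267, 0]) cube([71, 30, 635]);
translate([191, 267, 0]) cube([208, 30, 71]);
translate([191, 267, 564]) cube([208, 30, 71]);
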